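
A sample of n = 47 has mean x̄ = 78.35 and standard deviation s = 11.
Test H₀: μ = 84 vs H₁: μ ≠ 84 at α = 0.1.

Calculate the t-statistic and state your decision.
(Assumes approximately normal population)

df = n - 1 = 46
SE = s/√n = 11/√47 = 1.6045
t = (x̄ - μ₀)/SE = (78.35 - 84)/1.6045 = -3.5213
Critical value: t_{0.05,46} = ±1.679
p-value ≈ 0.0010
Decision: reject H₀

Answer: t = -3.5213, reject H₀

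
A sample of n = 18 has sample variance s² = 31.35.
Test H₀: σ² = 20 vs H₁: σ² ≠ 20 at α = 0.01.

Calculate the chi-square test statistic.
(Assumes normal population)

Answer: χ² = 26.6475, fail to reject H₀

Derivation:
df = n - 1 = 17
χ² = (n-1)s²/σ₀² = 17×31.35/20 = 26.6475
Critical values: χ²_{0.995,17} = 5.697, χ²_{0.005,17} = 35.718
Rejection region: χ² < 5.697 or χ² > 35.718
Decision: fail to reject H₀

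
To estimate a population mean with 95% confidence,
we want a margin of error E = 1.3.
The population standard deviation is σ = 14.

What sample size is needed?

z_0.025 = 1.960
n = (z×σ/E)² = (1.960×14/1.3)²
n = 445.5347
Round up: n = 446

Answer: n = 446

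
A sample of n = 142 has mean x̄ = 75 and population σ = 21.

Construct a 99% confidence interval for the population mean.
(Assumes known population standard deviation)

Confidence level: 99%, α = 0.01
z_0.005 = 2.576
SE = σ/√n = 21/√142 = 1.7623
Margin of error = 2.576 × 1.7623 = 4.5397
CI: x̄ ± margin = 75 ± 4.5397
CI: (70.4603, 79.5397)

Answer: (70.4603, 79.5397)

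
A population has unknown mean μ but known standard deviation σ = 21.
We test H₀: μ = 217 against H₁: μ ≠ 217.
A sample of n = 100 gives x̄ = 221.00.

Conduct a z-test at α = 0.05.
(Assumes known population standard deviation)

Answer: z = 1.9048, fail to reject H₀

Derivation:
Standard error: SE = σ/√n = 21/√100 = 2.1000
z-statistic: z = (x̄ - μ₀)/SE = (221.00 - 217)/2.1000 = 1.9048
Critical value: ±1.960
p-value = 0.0568
Decision: fail to reject H₀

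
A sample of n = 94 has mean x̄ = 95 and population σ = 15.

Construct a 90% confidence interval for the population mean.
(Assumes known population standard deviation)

Confidence level: 90%, α = 0.1
z_0.05 = 1.645
SE = σ/√n = 15/√94 = 1.5471
Margin of error = 1.645 × 1.5471 = 2.5450
CI: x̄ ± margin = 95 ± 2.5450
CI: (92.4550, 97.5450)

Answer: (92.4550, 97.5450)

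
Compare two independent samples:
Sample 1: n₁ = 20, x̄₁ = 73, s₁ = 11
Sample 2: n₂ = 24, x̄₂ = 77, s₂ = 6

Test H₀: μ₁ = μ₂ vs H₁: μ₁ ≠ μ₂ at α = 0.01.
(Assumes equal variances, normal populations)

Answer: t = -1.5312, fail to reject H₀

Derivation:
Pooled variance: s²_p = [19×11² + 23×6²]/(42) = 74.4524
s_p = 8.6286
SE = s_p×√(1/n₁ + 1/n₂) = 8.6286×√(1/20 + 1/24) = 2.6124
t = (x̄₁ - x̄₂)/SE = (73 - 77)/2.6124 = -1.5312
df = 42, t-critical = ±2.698
Decision: fail to reject H₀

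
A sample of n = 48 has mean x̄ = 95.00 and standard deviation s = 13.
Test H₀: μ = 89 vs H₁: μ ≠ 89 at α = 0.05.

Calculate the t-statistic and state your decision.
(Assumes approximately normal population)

Answer: t = 3.1976, reject H₀

Derivation:
df = n - 1 = 47
SE = s/√n = 13/√48 = 1.8764
t = (x̄ - μ₀)/SE = (95.00 - 89)/1.8764 = 3.1976
Critical value: t_{0.025,47} = ±2.012
p-value ≈ 0.0025
Decision: reject H₀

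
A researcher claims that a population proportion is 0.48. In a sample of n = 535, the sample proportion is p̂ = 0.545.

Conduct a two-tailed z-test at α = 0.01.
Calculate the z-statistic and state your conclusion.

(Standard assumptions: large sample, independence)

H₀: p = 0.48, H₁: p ≠ 0.48
Standard error: SE = √(p₀(1-p₀)/n) = √(0.48×0.52/535) = 0.021600
z-statistic: z = (p̂ - p₀)/SE = (0.545 - 0.48)/0.021600 = 3.0093
Critical value: z_0.005 = ±2.576
p-value = 0.0026
Decision: reject H₀ at α = 0.01

Answer: z = 3.0093, reject H₀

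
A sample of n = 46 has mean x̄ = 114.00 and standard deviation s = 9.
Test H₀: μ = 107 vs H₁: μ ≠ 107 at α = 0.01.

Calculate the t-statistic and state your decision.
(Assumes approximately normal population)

df = n - 1 = 45
SE = s/√n = 9/√46 = 1.3270
t = (x̄ - μ₀)/SE = (114.00 - 107)/1.3270 = 5.2751
Critical value: t_{0.005,45} = ±2.690
p-value < 0.0001
Decision: reject H₀

Answer: t = 5.2751, reject H₀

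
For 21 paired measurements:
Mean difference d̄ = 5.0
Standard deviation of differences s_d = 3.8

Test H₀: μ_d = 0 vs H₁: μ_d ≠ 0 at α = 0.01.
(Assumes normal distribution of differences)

df = n - 1 = 20
SE = s_d/√n = 3.8/√21 = 0.8292
t = d̄/SE = 5.0/0.8292 = 6.0299
Critical value: t_{0.005,20} = ±2.845
p-value < 0.0001
Decision: reject H₀

Answer: t = 6.0299, reject H₀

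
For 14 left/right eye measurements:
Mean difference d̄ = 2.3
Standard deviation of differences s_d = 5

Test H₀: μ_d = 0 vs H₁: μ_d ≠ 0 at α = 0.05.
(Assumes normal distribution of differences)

Answer: t = 1.7212, fail to reject H₀

Derivation:
df = n - 1 = 13
SE = s_d/√n = 5/√14 = 1.3363
t = d̄/SE = 2.3/1.3363 = 1.7212
Critical value: t_{0.025,13} = ±2.160
p-value ≈ 0.1089
Decision: fail to reject H₀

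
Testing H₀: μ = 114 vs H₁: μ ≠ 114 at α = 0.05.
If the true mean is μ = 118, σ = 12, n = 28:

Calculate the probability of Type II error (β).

Answer: β ≈ 0.5777

Derivation:
SE = σ/√n = 12/√28 = 2.2678
Critical values: μ₀ ± z_0.025×SE = 114 ± 1.960×2.2678
Acceptance region: (109.5551, 118.4449)
Under H₁ (μ = 118): z_high = (118.4449 - 118)/2.2678 = 0.1962, z_low = (109.5551 - 118)/2.2678 = -3.7238
β = P(not reject | H₁) = Φ(0.1962) - Φ(-3.7238) ≈ 0.5777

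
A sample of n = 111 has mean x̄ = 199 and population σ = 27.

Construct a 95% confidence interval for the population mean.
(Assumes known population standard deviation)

Answer: (193.9771, 204.0229)

Derivation:
Confidence level: 95%, α = 0.05
z_0.025 = 1.960
SE = σ/√n = 27/√111 = 2.5627
Margin of error = 1.960 × 2.5627 = 5.0229
CI: x̄ ± margin = 199 ± 5.0229
CI: (193.9771, 204.0229)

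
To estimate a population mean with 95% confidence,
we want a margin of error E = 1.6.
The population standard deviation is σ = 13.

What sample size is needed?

Answer: n = 254

Derivation:
z_0.025 = 1.960
n = (z×σ/E)² = (1.960×13/1.6)²
n = 253.6056
Round up: n = 254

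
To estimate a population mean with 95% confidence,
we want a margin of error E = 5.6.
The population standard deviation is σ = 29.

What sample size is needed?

Answer: n = 104

Derivation:
z_0.025 = 1.960
n = (z×σ/E)² = (1.960×29/5.6)²
n = 103.0225
Round up: n = 104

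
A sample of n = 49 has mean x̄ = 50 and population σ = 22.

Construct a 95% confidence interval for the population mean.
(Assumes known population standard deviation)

Answer: (43.8399, 56.1601)

Derivation:
Confidence level: 95%, α = 0.05
z_0.025 = 1.960
SE = σ/√n = 22/√49 = 3.1429
Margin of error = 1.960 × 3.1429 = 6.1601
CI: x̄ ± margin = 50 ± 6.1601
CI: (43.8399, 56.1601)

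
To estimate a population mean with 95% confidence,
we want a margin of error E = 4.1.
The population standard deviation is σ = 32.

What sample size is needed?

Answer: n = 235

Derivation:
z_0.025 = 1.960
n = (z×σ/E)² = (1.960×32/4.1)²
n = 234.0154
Round up: n = 235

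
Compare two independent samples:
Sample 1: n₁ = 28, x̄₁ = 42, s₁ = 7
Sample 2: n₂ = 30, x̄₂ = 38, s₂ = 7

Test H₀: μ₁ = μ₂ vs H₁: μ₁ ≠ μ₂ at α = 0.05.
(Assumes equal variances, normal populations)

Pooled variance: s²_p = [27×7² + 29×7²]/(56) = 49.0000
s_p = 7.0000
SE = s_p×√(1/n₁ + 1/n₂) = 7.0000×√(1/28 + 1/30) = 1.8394
t = (x̄₁ - x̄₂)/SE = (42 - 38)/1.8394 = 2.1746
df = 56, t-critical = ±2.003
Decision: reject H₀

Answer: t = 2.1746, reject H₀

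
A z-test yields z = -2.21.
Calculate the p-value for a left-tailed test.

For z = -2.21:
p = P(Z < -2.21) = Φ(-2.21) = 0.0136

Answer: p-value ≈ 0.0136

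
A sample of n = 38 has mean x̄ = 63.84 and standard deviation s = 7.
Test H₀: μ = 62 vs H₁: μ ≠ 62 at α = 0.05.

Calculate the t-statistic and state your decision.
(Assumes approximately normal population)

Answer: t = 1.6204, fail to reject H₀

Derivation:
df = n - 1 = 37
SE = s/√n = 7/√38 = 1.1355
t = (x̄ - μ₀)/SE = (63.84 - 62)/1.1355 = 1.6204
Critical value: t_{0.025,37} = ±2.026
p-value ≈ 0.1136
Decision: fail to reject H₀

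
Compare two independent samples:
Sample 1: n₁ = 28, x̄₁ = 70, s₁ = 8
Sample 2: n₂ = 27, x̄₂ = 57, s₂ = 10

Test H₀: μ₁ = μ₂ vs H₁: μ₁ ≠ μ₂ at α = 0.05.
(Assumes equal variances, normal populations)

Answer: t = 5.3336, reject H₀

Derivation:
Pooled variance: s²_p = [27×8² + 26×10²]/(53) = 81.6604
s_p = 9.0366
SE = s_p×√(1/n₁ + 1/n₂) = 9.0366×√(1/28 + 1/27) = 2.4374
t = (x̄₁ - x̄₂)/SE = (70 - 57)/2.4374 = 5.3336
df = 53, t-critical = ±2.006
Decision: reject H₀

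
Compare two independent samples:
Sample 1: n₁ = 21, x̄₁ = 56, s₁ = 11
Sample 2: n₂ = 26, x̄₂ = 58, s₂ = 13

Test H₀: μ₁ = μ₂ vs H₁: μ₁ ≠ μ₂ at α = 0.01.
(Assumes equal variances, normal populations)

Answer: t = -0.5610, fail to reject H₀

Derivation:
Pooled variance: s²_p = [20×11² + 25×13²]/(45) = 147.6667
s_p = 12.1518
SE = s_p×√(1/n₁ + 1/n₂) = 12.1518×√(1/21 + 1/26) = 3.5653
t = (x̄₁ - x̄₂)/SE = (56 - 58)/3.5653 = -0.5610
df = 45, t-critical = ±2.690
Decision: fail to reject H₀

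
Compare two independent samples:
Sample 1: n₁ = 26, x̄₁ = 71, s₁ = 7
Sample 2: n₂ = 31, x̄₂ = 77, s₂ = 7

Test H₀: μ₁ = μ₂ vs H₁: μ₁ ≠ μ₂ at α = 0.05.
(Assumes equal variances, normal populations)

Answer: t = -3.2232, reject H₀

Derivation:
Pooled variance: s²_p = [25×7² + 30×7²]/(55) = 49.0000
s_p = 7.0000
SE = s_p×√(1/n₁ + 1/n₂) = 7.0000×√(1/26 + 1/31) = 1.8615
t = (x̄₁ - x̄₂)/SE = (71 - 77)/1.8615 = -3.2232
df = 55, t-critical = ±2.004
Decision: reject H₀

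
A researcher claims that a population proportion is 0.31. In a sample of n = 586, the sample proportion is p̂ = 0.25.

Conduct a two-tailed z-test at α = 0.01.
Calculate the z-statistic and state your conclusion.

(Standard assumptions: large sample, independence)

H₀: p = 0.31, H₁: p ≠ 0.31
Standard error: SE = √(p₀(1-p₀)/n) = √(0.31×0.69/586) = 0.019105
z-statistic: z = (p̂ - p₀)/SE = (0.25 - 0.31)/0.019105 = -3.1405
Critical value: z_0.005 = ±2.576
p-value = 0.0017
Decision: reject H₀ at α = 0.01

Answer: z = -3.1405, reject H₀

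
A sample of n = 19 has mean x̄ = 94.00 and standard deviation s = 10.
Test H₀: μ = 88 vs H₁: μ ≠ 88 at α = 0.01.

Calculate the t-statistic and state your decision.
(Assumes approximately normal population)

df = n - 1 = 18
SE = s/√n = 10/√19 = 2.2942
t = (x̄ - μ₀)/SE = (94.00 - 88)/2.2942 = 2.6153
Critical value: t_{0.005,18} = ±2.878
p-value ≈ 0.0175
Decision: fail to reject H₀

Answer: t = 2.6153, fail to reject H₀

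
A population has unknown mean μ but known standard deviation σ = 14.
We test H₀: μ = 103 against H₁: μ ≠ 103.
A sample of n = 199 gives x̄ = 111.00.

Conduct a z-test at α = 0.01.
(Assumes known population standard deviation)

Answer: z = 8.0613, reject H₀

Derivation:
Standard error: SE = σ/√n = 14/√199 = 0.9924
z-statistic: z = (x̄ - μ₀)/SE = (111.00 - 103)/0.9924 = 8.0613
Critical value: ±2.576
p-value < 0.0001
Decision: reject H₀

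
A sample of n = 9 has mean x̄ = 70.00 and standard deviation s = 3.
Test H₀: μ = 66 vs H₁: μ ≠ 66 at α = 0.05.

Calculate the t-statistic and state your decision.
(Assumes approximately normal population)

df = n - 1 = 8
SE = s/√n = 3/√9 = 1.0000
t = (x̄ - μ₀)/SE = (70.00 - 66)/1.0000 = 4.0000
Critical value: t_{0.025,8} = ±2.306
p-value ≈ 0.0039
Decision: reject H₀

Answer: t = 4.0000, reject H₀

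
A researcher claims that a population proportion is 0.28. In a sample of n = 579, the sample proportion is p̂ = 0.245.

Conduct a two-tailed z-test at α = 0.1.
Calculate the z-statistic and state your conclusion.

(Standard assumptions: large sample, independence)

H₀: p = 0.28, H₁: p ≠ 0.28
Standard error: SE = √(p₀(1-p₀)/n) = √(0.28×0.72/579) = 0.018660
z-statistic: z = (p̂ - p₀)/SE = (0.245 - 0.28)/0.018660 = -1.8757
Critical value: z_0.05 = ±1.645
p-value = 0.0607
Decision: reject H₀ at α = 0.1

Answer: z = -1.8757, reject H₀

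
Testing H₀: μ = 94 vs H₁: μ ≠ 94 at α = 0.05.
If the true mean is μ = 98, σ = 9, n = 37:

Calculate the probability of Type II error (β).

Answer: β ≈ 0.2286

Derivation:
SE = σ/√n = 9/√37 = 1.4796
Critical values: μ₀ ± z_0.025×SE = 94 ± 1.960×1.4796
Acceptance region: (91.1000, 96.9000)
Under H₁ (μ = 98): z_high = (96.9000 - 98)/1.4796 = -0.7434, z_low = (91.1000 - 98)/1.4796 = -4.6634
β = P(not reject | H₁) = Φ(-0.7434) - Φ(-4.6634) ≈ 0.2286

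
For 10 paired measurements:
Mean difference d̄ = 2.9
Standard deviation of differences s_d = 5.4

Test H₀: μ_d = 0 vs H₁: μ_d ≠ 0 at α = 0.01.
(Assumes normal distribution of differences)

Answer: t = 1.6983, fail to reject H₀

Derivation:
df = n - 1 = 9
SE = s_d/√n = 5.4/√10 = 1.7076
t = d̄/SE = 2.9/1.7076 = 1.6983
Critical value: t_{0.005,9} = ±3.250
p-value ≈ 0.1237
Decision: fail to reject H₀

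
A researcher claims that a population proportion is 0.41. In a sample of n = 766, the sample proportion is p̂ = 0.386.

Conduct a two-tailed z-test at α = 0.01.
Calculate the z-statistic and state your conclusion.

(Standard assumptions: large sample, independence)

H₀: p = 0.41, H₁: p ≠ 0.41
Standard error: SE = √(p₀(1-p₀)/n) = √(0.41×0.59/766) = 0.017771
z-statistic: z = (p̂ - p₀)/SE = (0.386 - 0.41)/0.017771 = -1.3505
Critical value: z_0.005 = ±2.576
p-value = 0.1769
Decision: fail to reject H₀ at α = 0.01

Answer: z = -1.3505, fail to reject H₀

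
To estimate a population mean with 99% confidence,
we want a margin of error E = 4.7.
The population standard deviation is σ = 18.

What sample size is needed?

Answer: n = 98

Derivation:
z_0.005 = 2.576
n = (z×σ/E)² = (2.576×18/4.7)²
n = 97.3287
Round up: n = 98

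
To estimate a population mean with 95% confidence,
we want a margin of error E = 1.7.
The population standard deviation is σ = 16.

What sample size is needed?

Answer: n = 341

Derivation:
z_0.025 = 1.960
n = (z×σ/E)² = (1.960×16/1.7)²
n = 340.2940
Round up: n = 341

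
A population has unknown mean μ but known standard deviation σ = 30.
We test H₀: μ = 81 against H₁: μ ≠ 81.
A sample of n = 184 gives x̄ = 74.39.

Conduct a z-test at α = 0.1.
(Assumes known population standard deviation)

Answer: z = -2.9888, reject H₀

Derivation:
Standard error: SE = σ/√n = 30/√184 = 2.2116
z-statistic: z = (x̄ - μ₀)/SE = (74.39 - 81)/2.2116 = -2.9888
Critical value: ±1.645
p-value = 0.0028
Decision: reject H₀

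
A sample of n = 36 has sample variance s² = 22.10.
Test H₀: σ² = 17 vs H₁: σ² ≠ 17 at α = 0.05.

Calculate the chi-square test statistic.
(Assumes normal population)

Answer: χ² = 45.5000, fail to reject H₀

Derivation:
df = n - 1 = 35
χ² = (n-1)s²/σ₀² = 35×22.10/17 = 45.5000
Critical values: χ²_{0.975,35} = 20.569, χ²_{0.025,35} = 53.203
Rejection region: χ² < 20.569 or χ² > 53.203
Decision: fail to reject H₀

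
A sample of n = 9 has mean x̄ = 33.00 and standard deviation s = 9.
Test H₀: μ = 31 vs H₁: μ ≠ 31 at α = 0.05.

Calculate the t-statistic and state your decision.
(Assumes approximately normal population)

df = n - 1 = 8
SE = s/√n = 9/√9 = 3.0000
t = (x̄ - μ₀)/SE = (33.00 - 31)/3.0000 = 0.6667
Critical value: t_{0.025,8} = ±2.306
p-value ≈ 0.5237
Decision: fail to reject H₀

Answer: t = 0.6667, fail to reject H₀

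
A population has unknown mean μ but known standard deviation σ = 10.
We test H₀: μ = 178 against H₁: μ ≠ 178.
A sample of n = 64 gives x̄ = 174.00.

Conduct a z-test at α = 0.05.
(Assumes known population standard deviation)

Answer: z = -3.2000, reject H₀

Derivation:
Standard error: SE = σ/√n = 10/√64 = 1.2500
z-statistic: z = (x̄ - μ₀)/SE = (174.00 - 178)/1.2500 = -3.2000
Critical value: ±1.960
p-value = 0.0014
Decision: reject H₀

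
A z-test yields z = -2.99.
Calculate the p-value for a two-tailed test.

Answer: p-value ≈ 0.0028

Derivation:
For z = -2.99:
p = 2×P(Z > |-2.99|) = 2×(1 - Φ(2.99)) = 0.0028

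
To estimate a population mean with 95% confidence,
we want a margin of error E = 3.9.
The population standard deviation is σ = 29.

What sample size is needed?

z_0.025 = 1.960
n = (z×σ/E)² = (1.960×29/3.9)²
n = 212.4119
Round up: n = 213

Answer: n = 213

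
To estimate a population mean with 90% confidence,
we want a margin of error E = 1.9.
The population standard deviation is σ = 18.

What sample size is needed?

z_0.05 = 1.645
n = (z×σ/E)² = (1.645×18/1.9)²
n = 242.8676
Round up: n = 243

Answer: n = 243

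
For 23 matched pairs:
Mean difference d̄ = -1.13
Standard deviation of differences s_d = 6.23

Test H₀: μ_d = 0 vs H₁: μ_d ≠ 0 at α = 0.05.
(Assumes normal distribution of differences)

Answer: t = -0.8699, fail to reject H₀

Derivation:
df = n - 1 = 22
SE = s_d/√n = 6.23/√23 = 1.2990
t = d̄/SE = -1.13/1.2990 = -0.8699
Critical value: t_{0.025,22} = ±2.074
p-value ≈ 0.3937
Decision: fail to reject H₀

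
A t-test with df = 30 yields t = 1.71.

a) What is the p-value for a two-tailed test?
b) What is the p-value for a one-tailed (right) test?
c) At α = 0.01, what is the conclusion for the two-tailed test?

Using t-distribution with df = 30:
a) Two-tailed: p = 2×P(T > 1.71) = 0.0976
b) One-tailed: p = P(T > 1.71) = 0.0488
c) 0.0976 ≥ 0.01, fail to reject H₀

Answer: a) 0.0976, b) 0.0488, c) fail to reject H₀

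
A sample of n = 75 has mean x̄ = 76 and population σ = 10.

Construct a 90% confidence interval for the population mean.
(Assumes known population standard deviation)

Confidence level: 90%, α = 0.1
z_0.05 = 1.645
SE = σ/√n = 10/√75 = 1.1547
Margin of error = 1.645 × 1.1547 = 1.8995
CI: x̄ ± margin = 76 ± 1.8995
CI: (74.1005, 77.8995)

Answer: (74.1005, 77.8995)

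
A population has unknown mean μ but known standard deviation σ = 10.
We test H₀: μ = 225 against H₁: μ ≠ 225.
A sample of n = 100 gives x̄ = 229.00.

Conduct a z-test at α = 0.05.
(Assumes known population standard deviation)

Answer: z = 4.0000, reject H₀

Derivation:
Standard error: SE = σ/√n = 10/√100 = 1.0000
z-statistic: z = (x̄ - μ₀)/SE = (229.00 - 225)/1.0000 = 4.0000
Critical value: ±1.960
p-value = 0.0001
Decision: reject H₀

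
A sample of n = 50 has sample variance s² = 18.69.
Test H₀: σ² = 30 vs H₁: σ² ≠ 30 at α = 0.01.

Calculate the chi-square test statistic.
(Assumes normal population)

Answer: χ² = 30.5270, fail to reject H₀

Derivation:
df = n - 1 = 49
χ² = (n-1)s²/σ₀² = 49×18.69/30 = 30.5270
Critical values: χ²_{0.995,49} = 27.249, χ²_{0.005,49} = 78.231
Rejection region: χ² < 27.249 or χ² > 78.231
Decision: fail to reject H₀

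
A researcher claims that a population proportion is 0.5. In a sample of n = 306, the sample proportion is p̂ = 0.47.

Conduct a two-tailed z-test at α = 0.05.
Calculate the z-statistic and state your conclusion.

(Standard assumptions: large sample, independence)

Answer: z = -1.0496, fail to reject H₀

Derivation:
H₀: p = 0.5, H₁: p ≠ 0.5
Standard error: SE = √(p₀(1-p₀)/n) = √(0.5×0.5/306) = 0.028583
z-statistic: z = (p̂ - p₀)/SE = (0.47 - 0.5)/0.028583 = -1.0496
Critical value: z_0.025 = ±1.960
p-value = 0.2939
Decision: fail to reject H₀ at α = 0.05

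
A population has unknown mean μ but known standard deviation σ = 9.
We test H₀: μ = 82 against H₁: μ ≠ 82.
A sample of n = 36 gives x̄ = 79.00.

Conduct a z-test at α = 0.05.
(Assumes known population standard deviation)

Standard error: SE = σ/√n = 9/√36 = 1.5000
z-statistic: z = (x̄ - μ₀)/SE = (79.00 - 82)/1.5000 = -2.0000
Critical value: ±1.960
p-value = 0.0455
Decision: reject H₀

Answer: z = -2.0000, reject H₀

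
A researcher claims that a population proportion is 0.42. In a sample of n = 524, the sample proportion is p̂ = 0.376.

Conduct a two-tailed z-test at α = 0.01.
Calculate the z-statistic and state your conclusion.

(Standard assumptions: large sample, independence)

H₀: p = 0.42, H₁: p ≠ 0.42
Standard error: SE = √(p₀(1-p₀)/n) = √(0.42×0.58/524) = 0.021561
z-statistic: z = (p̂ - p₀)/SE = (0.376 - 0.42)/0.021561 = -2.0407
Critical value: z_0.005 = ±2.576
p-value = 0.0413
Decision: fail to reject H₀ at α = 0.01

Answer: z = -2.0407, fail to reject H₀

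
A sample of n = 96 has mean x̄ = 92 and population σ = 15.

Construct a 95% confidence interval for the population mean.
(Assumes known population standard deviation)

Answer: (88.9994, 95.0006)

Derivation:
Confidence level: 95%, α = 0.05
z_0.025 = 1.960
SE = σ/√n = 15/√96 = 1.5309
Margin of error = 1.960 × 1.5309 = 3.0006
CI: x̄ ± margin = 92 ± 3.0006
CI: (88.9994, 95.0006)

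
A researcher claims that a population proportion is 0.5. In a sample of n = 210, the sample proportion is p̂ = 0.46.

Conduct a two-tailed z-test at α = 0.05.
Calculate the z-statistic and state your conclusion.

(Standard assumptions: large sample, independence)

Answer: z = -1.1593, fail to reject H₀

Derivation:
H₀: p = 0.5, H₁: p ≠ 0.5
Standard error: SE = √(p₀(1-p₀)/n) = √(0.5×0.5/210) = 0.034503
z-statistic: z = (p̂ - p₀)/SE = (0.46 - 0.5)/0.034503 = -1.1593
Critical value: z_0.025 = ±1.960
p-value = 0.2463
Decision: fail to reject H₀ at α = 0.05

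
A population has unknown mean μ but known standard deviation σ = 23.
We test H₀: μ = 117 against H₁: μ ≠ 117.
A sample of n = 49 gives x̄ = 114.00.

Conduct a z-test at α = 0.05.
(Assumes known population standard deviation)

Standard error: SE = σ/√n = 23/√49 = 3.2857
z-statistic: z = (x̄ - μ₀)/SE = (114.00 - 117)/3.2857 = -0.9130
Critical value: ±1.960
p-value = 0.3612
Decision: fail to reject H₀

Answer: z = -0.9130, fail to reject H₀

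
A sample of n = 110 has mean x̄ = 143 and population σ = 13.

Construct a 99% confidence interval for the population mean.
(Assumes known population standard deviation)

Answer: (139.8070, 146.1930)

Derivation:
Confidence level: 99%, α = 0.01
z_0.005 = 2.576
SE = σ/√n = 13/√110 = 1.2395
Margin of error = 2.576 × 1.2395 = 3.1930
CI: x̄ ± margin = 143 ± 3.1930
CI: (139.8070, 146.1930)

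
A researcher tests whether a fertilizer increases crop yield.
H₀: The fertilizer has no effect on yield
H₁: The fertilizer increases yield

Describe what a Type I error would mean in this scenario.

A Type I error (probability α) occurs when we reject a true H₀.
A Type II error (probability β) occurs when we fail to reject a false H₀.

Answer: Concluding the fertilizer works when it doesn't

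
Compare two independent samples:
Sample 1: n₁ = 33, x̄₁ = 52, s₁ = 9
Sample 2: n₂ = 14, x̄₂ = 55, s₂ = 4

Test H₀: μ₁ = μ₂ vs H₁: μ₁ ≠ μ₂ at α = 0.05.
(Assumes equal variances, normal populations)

Pooled variance: s²_p = [32×9² + 13×4²]/(45) = 62.2222
s_p = 7.8881
SE = s_p×√(1/n₁ + 1/n₂) = 7.8881×√(1/33 + 1/14) = 2.5159
t = (x̄₁ - x̄₂)/SE = (52 - 55)/2.5159 = -1.1924
df = 45, t-critical = ±2.014
Decision: fail to reject H₀

Answer: t = -1.1924, fail to reject H₀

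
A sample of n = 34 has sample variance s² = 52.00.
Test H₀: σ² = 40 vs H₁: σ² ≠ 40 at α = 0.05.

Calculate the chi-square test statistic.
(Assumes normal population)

Answer: χ² = 42.9000, fail to reject H₀

Derivation:
df = n - 1 = 33
χ² = (n-1)s²/σ₀² = 33×52.00/40 = 42.9000
Critical values: χ²_{0.975,33} = 19.047, χ²_{0.025,33} = 50.725
Rejection region: χ² < 19.047 or χ² > 50.725
Decision: fail to reject H₀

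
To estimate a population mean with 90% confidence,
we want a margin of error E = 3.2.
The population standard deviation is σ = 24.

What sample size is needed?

Answer: n = 153

Derivation:
z_0.05 = 1.645
n = (z×σ/E)² = (1.645×24/3.2)²
n = 152.2139
Round up: n = 153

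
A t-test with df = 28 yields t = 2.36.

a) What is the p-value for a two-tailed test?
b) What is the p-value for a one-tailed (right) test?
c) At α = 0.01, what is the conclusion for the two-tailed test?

Using t-distribution with df = 28:
a) Two-tailed: p = 2×P(T > 2.36) = 0.0255
b) One-tailed: p = P(T > 2.36) = 0.0127
c) 0.0255 ≥ 0.01, fail to reject H₀

Answer: a) 0.0255, b) 0.0127, c) fail to reject H₀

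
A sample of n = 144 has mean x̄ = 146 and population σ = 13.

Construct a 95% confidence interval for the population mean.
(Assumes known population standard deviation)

Confidence level: 95%, α = 0.05
z_0.025 = 1.960
SE = σ/√n = 13/√144 = 1.0833
Margin of error = 1.960 × 1.0833 = 2.1233
CI: x̄ ± margin = 146 ± 2.1233
CI: (143.8767, 148.1233)

Answer: (143.8767, 148.1233)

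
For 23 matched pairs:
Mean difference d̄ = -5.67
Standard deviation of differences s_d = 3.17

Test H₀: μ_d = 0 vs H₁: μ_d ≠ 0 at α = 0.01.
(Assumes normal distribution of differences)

Answer: t = -8.5779, reject H₀

Derivation:
df = n - 1 = 22
SE = s_d/√n = 3.17/√23 = 0.6610
t = d̄/SE = -5.67/0.6610 = -8.5779
Critical value: t_{0.005,22} = ±2.819
p-value < 0.0001
Decision: reject H₀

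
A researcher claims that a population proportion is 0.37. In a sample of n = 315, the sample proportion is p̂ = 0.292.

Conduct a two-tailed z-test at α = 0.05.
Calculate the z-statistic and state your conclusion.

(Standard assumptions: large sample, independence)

H₀: p = 0.37, H₁: p ≠ 0.37
Standard error: SE = √(p₀(1-p₀)/n) = √(0.37×0.63/315) = 0.027203
z-statistic: z = (p̂ - p₀)/SE = (0.292 - 0.37)/0.027203 = -2.8673
Critical value: z_0.025 = ±1.960
p-value = 0.0041
Decision: reject H₀ at α = 0.05

Answer: z = -2.8673, reject H₀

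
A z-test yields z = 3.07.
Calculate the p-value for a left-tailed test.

Answer: p-value ≈ 0.9989

Derivation:
For z = 3.07:
p = P(Z < 3.07) = Φ(3.07) = 0.9989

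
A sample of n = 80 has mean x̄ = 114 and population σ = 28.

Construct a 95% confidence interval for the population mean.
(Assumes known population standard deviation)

Answer: (107.8642, 120.1358)

Derivation:
Confidence level: 95%, α = 0.05
z_0.025 = 1.960
SE = σ/√n = 28/√80 = 3.1305
Margin of error = 1.960 × 3.1305 = 6.1358
CI: x̄ ± margin = 114 ± 6.1358
CI: (107.8642, 120.1358)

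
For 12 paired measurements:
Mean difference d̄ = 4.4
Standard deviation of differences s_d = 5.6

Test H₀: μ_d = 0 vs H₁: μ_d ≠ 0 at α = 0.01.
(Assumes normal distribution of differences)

df = n - 1 = 11
SE = s_d/√n = 5.6/√12 = 1.6166
t = d̄/SE = 4.4/1.6166 = 2.7218
Critical value: t_{0.005,11} = ±3.106
p-value ≈ 0.0199
Decision: fail to reject H₀

Answer: t = 2.7218, fail to reject H₀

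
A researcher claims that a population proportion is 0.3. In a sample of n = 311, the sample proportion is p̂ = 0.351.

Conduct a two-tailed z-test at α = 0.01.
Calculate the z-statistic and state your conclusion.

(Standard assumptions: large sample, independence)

Answer: z = 1.9627, fail to reject H₀

Derivation:
H₀: p = 0.3, H₁: p ≠ 0.3
Standard error: SE = √(p₀(1-p₀)/n) = √(0.3×0.7/311) = 0.025985
z-statistic: z = (p̂ - p₀)/SE = (0.351 - 0.3)/0.025985 = 1.9627
Critical value: z_0.005 = ±2.576
p-value = 0.0497
Decision: fail to reject H₀ at α = 0.01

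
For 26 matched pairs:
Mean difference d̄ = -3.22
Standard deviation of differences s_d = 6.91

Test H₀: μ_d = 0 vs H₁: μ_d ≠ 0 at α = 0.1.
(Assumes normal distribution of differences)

Answer: t = -2.3760, reject H₀

Derivation:
df = n - 1 = 25
SE = s_d/√n = 6.91/√26 = 1.3552
t = d̄/SE = -3.22/1.3552 = -2.3760
Critical value: t_{0.05,25} = ±1.708
p-value ≈ 0.0255
Decision: reject H₀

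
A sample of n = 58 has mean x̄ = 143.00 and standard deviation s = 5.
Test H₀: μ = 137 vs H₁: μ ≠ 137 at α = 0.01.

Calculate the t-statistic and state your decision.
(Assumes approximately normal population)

Answer: t = 9.1394, reject H₀

Derivation:
df = n - 1 = 57
SE = s/√n = 5/√58 = 0.6565
t = (x̄ - μ₀)/SE = (143.00 - 137)/0.6565 = 9.1394
Critical value: t_{0.005,57} = ±2.665
p-value < 0.0001
Decision: reject H₀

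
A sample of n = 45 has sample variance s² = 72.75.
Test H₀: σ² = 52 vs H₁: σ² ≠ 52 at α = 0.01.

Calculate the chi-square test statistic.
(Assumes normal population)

df = n - 1 = 44
χ² = (n-1)s²/σ₀² = 44×72.75/52 = 61.5577
Critical values: χ²_{0.995,44} = 23.584, χ²_{0.005,44} = 71.893
Rejection region: χ² < 23.584 or χ² > 71.893
Decision: fail to reject H₀

Answer: χ² = 61.5577, fail to reject H₀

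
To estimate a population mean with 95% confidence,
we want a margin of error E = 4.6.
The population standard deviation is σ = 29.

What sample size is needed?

z_0.025 = 1.960
n = (z×σ/E)² = (1.960×29/4.6)²
n = 152.6836
Round up: n = 153

Answer: n = 153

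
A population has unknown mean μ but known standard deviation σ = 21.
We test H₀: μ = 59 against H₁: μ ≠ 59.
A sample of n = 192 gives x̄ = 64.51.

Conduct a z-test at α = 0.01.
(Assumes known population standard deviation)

Answer: z = 3.6358, reject H₀

Derivation:
Standard error: SE = σ/√n = 21/√192 = 1.5155
z-statistic: z = (x̄ - μ₀)/SE = (64.51 - 59)/1.5155 = 3.6358
Critical value: ±2.576
p-value = 0.0003
Decision: reject H₀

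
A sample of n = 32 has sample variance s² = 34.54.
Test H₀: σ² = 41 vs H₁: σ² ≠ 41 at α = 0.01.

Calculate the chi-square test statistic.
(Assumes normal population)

Answer: χ² = 26.1156, fail to reject H₀

Derivation:
df = n - 1 = 31
χ² = (n-1)s²/σ₀² = 31×34.54/41 = 26.1156
Critical values: χ²_{0.995,31} = 14.458, χ²_{0.005,31} = 55.003
Rejection region: χ² < 14.458 or χ² > 55.003
Decision: fail to reject H₀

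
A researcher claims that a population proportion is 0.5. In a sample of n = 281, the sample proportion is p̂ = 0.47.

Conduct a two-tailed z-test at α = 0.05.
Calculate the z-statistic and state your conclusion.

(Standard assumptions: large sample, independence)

H₀: p = 0.5, H₁: p ≠ 0.5
Standard error: SE = √(p₀(1-p₀)/n) = √(0.5×0.5/281) = 0.029827
z-statistic: z = (p̂ - p₀)/SE = (0.47 - 0.5)/0.029827 = -1.0058
Critical value: z_0.025 = ±1.960
p-value = 0.3145
Decision: fail to reject H₀ at α = 0.05

Answer: z = -1.0058, fail to reject H₀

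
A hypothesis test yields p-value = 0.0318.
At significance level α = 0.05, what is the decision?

Compare p-value to α:
0.0318 < 0.05
Decision: reject H₀

Answer: reject H₀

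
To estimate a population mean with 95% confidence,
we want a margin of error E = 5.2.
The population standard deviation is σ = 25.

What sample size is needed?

Answer: n = 89

Derivation:
z_0.025 = 1.960
n = (z×σ/E)² = (1.960×25/5.2)²
n = 88.7944
Round up: n = 89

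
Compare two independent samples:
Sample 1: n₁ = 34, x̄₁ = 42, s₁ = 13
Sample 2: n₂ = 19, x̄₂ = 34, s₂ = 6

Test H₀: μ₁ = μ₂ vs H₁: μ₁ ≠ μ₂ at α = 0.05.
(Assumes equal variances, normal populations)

Pooled variance: s²_p = [33×13² + 18×6²]/(51) = 122.0588
s_p = 11.0480
SE = s_p×√(1/n₁ + 1/n₂) = 11.0480×√(1/34 + 1/19) = 3.1645
t = (x̄₁ - x̄₂)/SE = (42 - 34)/3.1645 = 2.5280
df = 51, t-critical = ±2.008
Decision: reject H₀

Answer: t = 2.5280, reject H₀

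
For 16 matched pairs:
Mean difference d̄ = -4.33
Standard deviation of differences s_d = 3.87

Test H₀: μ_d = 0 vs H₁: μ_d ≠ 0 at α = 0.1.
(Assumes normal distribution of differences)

df = n - 1 = 15
SE = s_d/√n = 3.87/√16 = 0.9675
t = d̄/SE = -4.33/0.9675 = -4.4755
Critical value: t_{0.05,15} = ±1.753
p-value ≈ 0.0004
Decision: reject H₀

Answer: t = -4.4755, reject H₀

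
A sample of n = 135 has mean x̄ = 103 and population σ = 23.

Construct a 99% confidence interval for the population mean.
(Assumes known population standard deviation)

Answer: (97.9008, 108.0992)

Derivation:
Confidence level: 99%, α = 0.01
z_0.005 = 2.576
SE = σ/√n = 23/√135 = 1.9795
Margin of error = 2.576 × 1.9795 = 5.0992
CI: x̄ ± margin = 103 ± 5.0992
CI: (97.9008, 108.0992)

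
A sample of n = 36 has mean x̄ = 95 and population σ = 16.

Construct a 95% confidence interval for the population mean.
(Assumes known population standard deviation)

Answer: (89.7733, 100.2267)

Derivation:
Confidence level: 95%, α = 0.05
z_0.025 = 1.960
SE = σ/√n = 16/√36 = 2.6667
Margin of error = 1.960 × 2.6667 = 5.2267
CI: x̄ ± margin = 95 ± 5.2267
CI: (89.7733, 100.2267)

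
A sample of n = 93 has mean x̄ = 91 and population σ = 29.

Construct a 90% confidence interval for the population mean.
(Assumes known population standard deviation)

Answer: (86.0532, 95.9468)

Derivation:
Confidence level: 90%, α = 0.1
z_0.05 = 1.645
SE = σ/√n = 29/√93 = 3.0072
Margin of error = 1.645 × 3.0072 = 4.9468
CI: x̄ ± margin = 91 ± 4.9468
CI: (86.0532, 95.9468)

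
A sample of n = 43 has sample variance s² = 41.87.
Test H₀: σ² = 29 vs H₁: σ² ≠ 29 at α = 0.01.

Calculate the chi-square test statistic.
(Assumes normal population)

Answer: χ² = 60.6393, fail to reject H₀

Derivation:
df = n - 1 = 42
χ² = (n-1)s²/σ₀² = 42×41.87/29 = 60.6393
Critical values: χ²_{0.995,42} = 22.138, χ²_{0.005,42} = 69.336
Rejection region: χ² < 22.138 or χ² > 69.336
Decision: fail to reject H₀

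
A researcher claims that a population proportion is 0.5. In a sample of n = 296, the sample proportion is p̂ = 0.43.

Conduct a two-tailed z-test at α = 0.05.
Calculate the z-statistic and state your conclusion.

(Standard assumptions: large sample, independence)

Answer: z = -2.4086, reject H₀

Derivation:
H₀: p = 0.5, H₁: p ≠ 0.5
Standard error: SE = √(p₀(1-p₀)/n) = √(0.5×0.5/296) = 0.029062
z-statistic: z = (p̂ - p₀)/SE = (0.43 - 0.5)/0.029062 = -2.4086
Critical value: z_0.025 = ±1.960
p-value = 0.0160
Decision: reject H₀ at α = 0.05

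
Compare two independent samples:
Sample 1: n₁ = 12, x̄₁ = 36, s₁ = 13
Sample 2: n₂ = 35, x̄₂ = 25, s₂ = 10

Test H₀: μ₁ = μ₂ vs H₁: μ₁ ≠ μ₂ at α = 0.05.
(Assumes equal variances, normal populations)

Pooled variance: s²_p = [11×13² + 34×10²]/(45) = 116.8667
s_p = 10.8105
SE = s_p×√(1/n₁ + 1/n₂) = 10.8105×√(1/12 + 1/35) = 3.6163
t = (x̄₁ - x̄₂)/SE = (36 - 25)/3.6163 = 3.0418
df = 45, t-critical = ±2.014
Decision: reject H₀

Answer: t = 3.0418, reject H₀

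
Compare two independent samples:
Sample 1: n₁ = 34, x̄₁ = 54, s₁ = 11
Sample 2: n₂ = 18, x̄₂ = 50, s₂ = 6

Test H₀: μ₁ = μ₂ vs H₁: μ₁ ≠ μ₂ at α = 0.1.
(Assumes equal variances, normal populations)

Pooled variance: s²_p = [33×11² + 17×6²]/(50) = 92.1000
s_p = 9.5969
SE = s_p×√(1/n₁ + 1/n₂) = 9.5969×√(1/34 + 1/18) = 2.7974
t = (x̄₁ - x̄₂)/SE = (54 - 50)/2.7974 = 1.4299
df = 50, t-critical = ±1.676
Decision: fail to reject H₀

Answer: t = 1.4299, fail to reject H₀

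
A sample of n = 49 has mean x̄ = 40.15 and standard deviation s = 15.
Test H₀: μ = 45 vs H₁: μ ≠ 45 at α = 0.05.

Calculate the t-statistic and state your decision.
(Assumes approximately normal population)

Answer: t = -2.2633, reject H₀

Derivation:
df = n - 1 = 48
SE = s/√n = 15/√49 = 2.1429
t = (x̄ - μ₀)/SE = (40.15 - 45)/2.1429 = -2.2633
Critical value: t_{0.025,48} = ±2.011
p-value ≈ 0.0282
Decision: reject H₀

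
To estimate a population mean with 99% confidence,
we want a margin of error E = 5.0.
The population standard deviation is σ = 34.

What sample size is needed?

Answer: n = 307

Derivation:
z_0.005 = 2.576
n = (z×σ/E)² = (2.576×34/5.0)²
n = 306.8383
Round up: n = 307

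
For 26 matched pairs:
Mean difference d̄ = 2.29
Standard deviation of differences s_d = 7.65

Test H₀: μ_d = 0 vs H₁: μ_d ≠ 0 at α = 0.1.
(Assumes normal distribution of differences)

Answer: t = 1.5264, fail to reject H₀

Derivation:
df = n - 1 = 25
SE = s_d/√n = 7.65/√26 = 1.5003
t = d̄/SE = 2.29/1.5003 = 1.5264
Critical value: t_{0.05,25} = ±1.708
p-value ≈ 0.1395
Decision: fail to reject H₀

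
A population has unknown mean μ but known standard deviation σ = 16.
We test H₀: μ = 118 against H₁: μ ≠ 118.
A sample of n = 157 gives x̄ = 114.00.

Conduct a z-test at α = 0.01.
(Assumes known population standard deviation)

Standard error: SE = σ/√n = 16/√157 = 1.2769
z-statistic: z = (x̄ - μ₀)/SE = (114.00 - 118)/1.2769 = -3.1326
Critical value: ±2.576
p-value = 0.0017
Decision: reject H₀

Answer: z = -3.1326, reject H₀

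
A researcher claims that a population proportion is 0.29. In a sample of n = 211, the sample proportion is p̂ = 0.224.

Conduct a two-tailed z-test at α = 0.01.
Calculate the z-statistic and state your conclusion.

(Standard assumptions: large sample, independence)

H₀: p = 0.29, H₁: p ≠ 0.29
Standard error: SE = √(p₀(1-p₀)/n) = √(0.29×0.71/211) = 0.031238
z-statistic: z = (p̂ - p₀)/SE = (0.224 - 0.29)/0.031238 = -2.1128
Critical value: z_0.005 = ±2.576
p-value = 0.0346
Decision: fail to reject H₀ at α = 0.01

Answer: z = -2.1128, fail to reject H₀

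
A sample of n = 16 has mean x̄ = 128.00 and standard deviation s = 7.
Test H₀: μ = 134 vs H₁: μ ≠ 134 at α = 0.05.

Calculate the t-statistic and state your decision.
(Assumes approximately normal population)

df = n - 1 = 15
SE = s/√n = 7/√16 = 1.7500
t = (x̄ - μ₀)/SE = (128.00 - 134)/1.7500 = -3.4286
Critical value: t_{0.025,15} = ±2.131
p-value ≈ 0.0037
Decision: reject H₀

Answer: t = -3.4286, reject H₀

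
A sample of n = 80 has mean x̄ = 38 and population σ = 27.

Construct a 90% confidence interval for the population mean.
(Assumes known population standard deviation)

Answer: (33.0342, 42.9658)

Derivation:
Confidence level: 90%, α = 0.1
z_0.05 = 1.645
SE = σ/√n = 27/√80 = 3.0187
Margin of error = 1.645 × 3.0187 = 4.9658
CI: x̄ ± margin = 38 ± 4.9658
CI: (33.0342, 42.9658)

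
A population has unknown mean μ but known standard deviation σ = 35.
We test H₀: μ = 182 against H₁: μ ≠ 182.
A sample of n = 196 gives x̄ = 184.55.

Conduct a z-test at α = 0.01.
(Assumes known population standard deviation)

Answer: z = 1.0200, fail to reject H₀

Derivation:
Standard error: SE = σ/√n = 35/√196 = 2.5000
z-statistic: z = (x̄ - μ₀)/SE = (184.55 - 182)/2.5000 = 1.0200
Critical value: ±2.576
p-value = 0.3077
Decision: fail to reject H₀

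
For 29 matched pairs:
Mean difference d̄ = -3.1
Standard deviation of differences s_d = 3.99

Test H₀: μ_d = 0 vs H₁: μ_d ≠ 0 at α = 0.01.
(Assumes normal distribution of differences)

df = n - 1 = 28
SE = s_d/√n = 3.99/√29 = 0.7409
t = d̄/SE = -3.1/0.7409 = -4.1841
Critical value: t_{0.005,28} = ±2.763
p-value ≈ 0.0003
Decision: reject H₀

Answer: t = -4.1841, reject H₀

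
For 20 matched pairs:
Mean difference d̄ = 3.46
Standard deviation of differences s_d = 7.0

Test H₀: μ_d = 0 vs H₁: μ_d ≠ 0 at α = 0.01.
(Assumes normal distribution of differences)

df = n - 1 = 19
SE = s_d/√n = 7.0/√20 = 1.5652
t = d̄/SE = 3.46/1.5652 = 2.2106
Critical value: t_{0.005,19} = ±2.861
p-value ≈ 0.0395
Decision: fail to reject H₀

Answer: t = 2.2106, fail to reject H₀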